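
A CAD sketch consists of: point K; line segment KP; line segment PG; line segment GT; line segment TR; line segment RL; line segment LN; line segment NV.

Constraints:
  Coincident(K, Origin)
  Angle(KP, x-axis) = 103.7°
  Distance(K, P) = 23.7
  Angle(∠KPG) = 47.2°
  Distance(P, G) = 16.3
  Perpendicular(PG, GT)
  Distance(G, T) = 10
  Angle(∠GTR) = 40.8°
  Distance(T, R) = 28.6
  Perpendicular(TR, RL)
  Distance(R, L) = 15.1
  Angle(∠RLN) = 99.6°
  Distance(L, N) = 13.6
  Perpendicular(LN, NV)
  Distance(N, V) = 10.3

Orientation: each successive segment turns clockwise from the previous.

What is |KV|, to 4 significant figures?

22.52

∠RLN = 99.6° gives LN at -68.70° from the x-axis; with |LN| = 13.6, N = (17.69, 24.76). The perpendicularity gives NV at right angles to LN, so NV runs at -158.7°; with |NV| = 10.3, V = (8.096, 21.02). Then |KV| = |V − K| = 22.52.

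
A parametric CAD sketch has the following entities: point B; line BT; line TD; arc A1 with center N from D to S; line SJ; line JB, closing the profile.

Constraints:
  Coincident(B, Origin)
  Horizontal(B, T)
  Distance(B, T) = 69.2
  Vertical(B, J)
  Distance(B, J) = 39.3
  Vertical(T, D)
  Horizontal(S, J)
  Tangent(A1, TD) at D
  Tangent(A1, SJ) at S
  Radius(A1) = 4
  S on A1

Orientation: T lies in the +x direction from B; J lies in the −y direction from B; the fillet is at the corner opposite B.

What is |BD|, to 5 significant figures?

77.684

B is at the origin; BT is horizontal with |BT| = 69.2 and T on the +x side, so T = (69.200, 0.0000). BJ is vertical with |BJ| = 39.3 and J on the −y side, so J = (0.0000, -39.300). The virtual corner opposite B is at (69.200, -39.300). A1 meets TD tangentially, so ND is at right angles to TD and the tangent condition forces NS to be normal to SJ, with radius 4.0, so the center N sits 4.0 in from both sides at N = (65.200, -35.300). That places the tangent points at D = (69.200, -35.300) on TD and S = (65.200, -39.300) on SJ. Then |BD| = |D − B| = 77.684.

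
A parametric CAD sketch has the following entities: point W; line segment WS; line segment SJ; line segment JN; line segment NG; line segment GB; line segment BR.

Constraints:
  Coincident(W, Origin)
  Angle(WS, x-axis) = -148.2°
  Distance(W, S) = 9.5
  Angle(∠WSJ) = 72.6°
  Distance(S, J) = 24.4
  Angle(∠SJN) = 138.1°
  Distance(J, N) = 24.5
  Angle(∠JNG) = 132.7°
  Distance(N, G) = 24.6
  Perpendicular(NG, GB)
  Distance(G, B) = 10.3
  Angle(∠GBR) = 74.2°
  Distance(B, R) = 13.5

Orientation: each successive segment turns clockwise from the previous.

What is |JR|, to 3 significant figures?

30.4

W is at the origin; WS runs at -148.2° with length 9.5, so S = (-8.07, -5.01). ∠WSJ = 72.6° gives SJ at 104° from the x-axis; with |SJ| = 24.4, J = (-14.1, 18.6). ∠SJN = 138.1° gives JN at 62.5° from the x-axis; with |JN| = 24.5, N = (-2.83, 40.4). ∠JNG = 132.7° gives NG at 15.2° from the x-axis; with |NG| = 24.6, G = (20.9, 46.8). NG is perpendicular to GB, so GB runs at -74.8°; with |GB| = 10.3, B = (23.6, 36.9). ∠GBR = 74.2° gives BR at 179° from the x-axis; with |BR| = 13.5, R = (10.1, 37.0). Then |JR| = |R − J| = 30.4.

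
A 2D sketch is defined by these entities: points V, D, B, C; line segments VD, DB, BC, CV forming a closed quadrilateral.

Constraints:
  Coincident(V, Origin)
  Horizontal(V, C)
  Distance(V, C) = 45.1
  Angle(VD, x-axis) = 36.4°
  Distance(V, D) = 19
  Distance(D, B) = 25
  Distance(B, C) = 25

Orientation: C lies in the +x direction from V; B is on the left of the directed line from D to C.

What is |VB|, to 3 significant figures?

43.9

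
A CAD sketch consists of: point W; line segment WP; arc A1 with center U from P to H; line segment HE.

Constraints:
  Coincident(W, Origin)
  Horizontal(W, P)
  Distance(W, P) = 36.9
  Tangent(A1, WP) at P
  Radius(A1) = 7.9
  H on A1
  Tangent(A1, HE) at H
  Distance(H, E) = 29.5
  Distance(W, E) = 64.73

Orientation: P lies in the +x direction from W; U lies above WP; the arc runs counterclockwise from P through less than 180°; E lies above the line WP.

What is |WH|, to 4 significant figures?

44.25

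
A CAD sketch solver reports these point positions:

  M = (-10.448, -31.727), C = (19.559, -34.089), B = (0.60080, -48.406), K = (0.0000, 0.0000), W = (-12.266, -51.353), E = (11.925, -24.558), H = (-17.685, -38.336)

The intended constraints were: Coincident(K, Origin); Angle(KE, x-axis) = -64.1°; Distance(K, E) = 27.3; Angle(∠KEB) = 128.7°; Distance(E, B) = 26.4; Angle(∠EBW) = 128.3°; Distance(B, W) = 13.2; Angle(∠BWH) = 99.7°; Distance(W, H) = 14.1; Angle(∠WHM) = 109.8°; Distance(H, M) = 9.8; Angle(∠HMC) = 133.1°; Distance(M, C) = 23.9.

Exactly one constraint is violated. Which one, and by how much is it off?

Distance(M, C) = 23.9 — off by 6.20.

K = (0.00, 0.00) ✓; KE at -64.10° ✓; |KE| = 27.30 ✓; ∠KEB = 128.7° ✓; |EB| = 26.40 ✓; ∠EBW = 128.3° ✓; |BW| = 13.20 ✓; ∠BWH = 99.70° ✓; |WH| = 14.10 ✓; ∠WHM = 109.8° ✓; |HM| = 9.801 ✓; ∠HMC = 133.1° ✓; |MC| = 30.10 ✗.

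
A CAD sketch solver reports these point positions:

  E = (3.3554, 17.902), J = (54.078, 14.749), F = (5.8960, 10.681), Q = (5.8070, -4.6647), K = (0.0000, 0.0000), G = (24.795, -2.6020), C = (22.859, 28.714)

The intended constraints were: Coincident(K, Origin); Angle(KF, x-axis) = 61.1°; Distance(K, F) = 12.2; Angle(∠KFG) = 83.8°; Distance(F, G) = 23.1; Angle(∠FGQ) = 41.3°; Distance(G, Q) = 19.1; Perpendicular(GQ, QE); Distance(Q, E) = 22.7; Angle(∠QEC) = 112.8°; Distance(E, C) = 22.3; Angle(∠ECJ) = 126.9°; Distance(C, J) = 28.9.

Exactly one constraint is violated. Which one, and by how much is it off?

Distance(C, J) = 28.9 — off by 5.30.

K = (0.00, 0.00) ✓; KF at 61.10° ✓; |KF| = 12.20 ✓; ∠KFG = 83.80° ✓; |FG| = 23.10 ✓; ∠FGQ = 41.30° ✓; |GQ| = 19.10 ✓; ∠(GQ, QE) = 90.00° ✓; |QE| = 22.70 ✓; ∠QEC = 112.8° ✓; |EC| = 22.30 ✓; ∠ECJ = 126.9° ✓; |CJ| = 34.20 ✗.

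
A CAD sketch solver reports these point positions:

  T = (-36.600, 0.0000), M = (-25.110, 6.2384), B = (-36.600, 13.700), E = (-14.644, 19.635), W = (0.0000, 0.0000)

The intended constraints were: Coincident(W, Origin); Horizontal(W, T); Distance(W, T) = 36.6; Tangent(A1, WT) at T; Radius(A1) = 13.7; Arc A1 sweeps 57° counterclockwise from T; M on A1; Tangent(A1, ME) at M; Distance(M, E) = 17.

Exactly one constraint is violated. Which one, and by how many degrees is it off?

Tangent(A1, ME) at M — off by 5.00°.

W = (0.00, 0.00) ✓; W.y = 0.00, T.y = 0.00 ✓; |WT| = 36.60 ✓; ∠(BT, TW) = 90.00° ✓; |BT| = 13.70 ✓; bearing(B→M) − bearing(B→T) = 57.00° ✓; |BM| = 13.70 ✓; ∠(BM, ME) = 95.00° ✗; |ME| = 17.00 ✓.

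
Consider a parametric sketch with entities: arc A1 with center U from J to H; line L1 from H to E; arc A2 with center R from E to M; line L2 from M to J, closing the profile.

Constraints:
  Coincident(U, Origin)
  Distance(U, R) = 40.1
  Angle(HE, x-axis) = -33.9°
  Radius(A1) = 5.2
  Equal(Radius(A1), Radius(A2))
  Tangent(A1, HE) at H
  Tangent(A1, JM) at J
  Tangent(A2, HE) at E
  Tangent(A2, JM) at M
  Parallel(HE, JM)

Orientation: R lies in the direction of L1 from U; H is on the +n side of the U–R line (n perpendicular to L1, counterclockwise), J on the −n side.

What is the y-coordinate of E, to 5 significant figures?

-18.050

The slot axis is L1's direction at -33.9°, so u = (cos -33.9°, sin -33.9°) = (0.83001, -0.55775) and n = (−sin -33.9°, cos -33.9°) = (0.55775, 0.83001). U is at the origin and R lies 40.1 along u from U, so R = 40.1·u = (33.283, -22.366). Tangency of A1 to both parallel lines with radius 5.2 puts H and J at U ± 5.2·n: H = (2.9003, 4.3161), J = (-2.9003, -4.3161). Equal radii place E and M the same way about R: E = R + 5.2·n = (36.184, -18.050), M = R − 5.2·n = (30.383, -26.682). So E.y = -18.050.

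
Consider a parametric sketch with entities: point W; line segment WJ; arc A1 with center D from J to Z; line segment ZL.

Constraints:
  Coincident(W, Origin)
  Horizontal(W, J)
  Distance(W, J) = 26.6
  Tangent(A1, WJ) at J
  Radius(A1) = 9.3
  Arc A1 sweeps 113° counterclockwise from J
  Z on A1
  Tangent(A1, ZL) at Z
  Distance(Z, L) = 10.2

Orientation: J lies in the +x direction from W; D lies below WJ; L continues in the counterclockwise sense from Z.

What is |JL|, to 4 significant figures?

22.79

On A1, J sits at bearing 90° from D; a 113° counterclockwise sweep puts Z at bearing 203°, so Z = D + 9.3·(cos 203°, sin 203°) = (18.04, -12.93). Tangency of A1 to ZL means the radius DZ is perpendicular to ZL, so ZL runs along (−sin 203°, cos 203°); with |ZL| = 10.2, L = (22.02, -22.32). Then |JL| = |L − J| = 22.79.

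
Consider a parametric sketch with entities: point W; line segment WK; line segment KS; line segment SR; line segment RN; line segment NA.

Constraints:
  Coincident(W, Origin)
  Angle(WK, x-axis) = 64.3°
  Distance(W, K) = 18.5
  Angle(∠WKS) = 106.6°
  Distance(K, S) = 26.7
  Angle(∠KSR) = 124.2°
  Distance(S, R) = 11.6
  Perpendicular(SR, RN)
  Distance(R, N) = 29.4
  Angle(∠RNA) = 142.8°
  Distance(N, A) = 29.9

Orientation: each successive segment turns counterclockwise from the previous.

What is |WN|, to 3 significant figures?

16.5

W is at the origin; WK runs at 64.3° with length 18.5, so K = (8.02, 16.7). ∠WKS = 106.6° gives KS at 138° from the x-axis; with |KS| = 26.7, S = (-11.7, 34.6). ∠KSR = 124.2° gives SR at -166° from the x-axis; with |SR| = 11.6, R = (-23.0, 31.9). SR ⟂ RN, so RN runs at -76.5°; with |RN| = 29.4, N = (-16.1, 3.34). Then |WN| = |N − W| = 16.5.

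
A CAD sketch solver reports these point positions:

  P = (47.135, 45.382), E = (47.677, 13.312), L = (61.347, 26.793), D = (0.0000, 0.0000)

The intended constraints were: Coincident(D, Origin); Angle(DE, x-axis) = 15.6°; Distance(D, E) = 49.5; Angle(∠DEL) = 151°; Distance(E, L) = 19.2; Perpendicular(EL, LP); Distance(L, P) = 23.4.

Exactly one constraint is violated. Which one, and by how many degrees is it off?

Perpendicular(EL, LP) — off by 7.20°.

D = (0.00, 0.00) ✓; DE at 15.60° ✓; |DE| = 49.50 ✓; ∠DEL = 151.0° ✓; |EL| = 19.20 ✓; ∠(EL, LP) = 82.80° ✗; |LP| = 23.40 ✓.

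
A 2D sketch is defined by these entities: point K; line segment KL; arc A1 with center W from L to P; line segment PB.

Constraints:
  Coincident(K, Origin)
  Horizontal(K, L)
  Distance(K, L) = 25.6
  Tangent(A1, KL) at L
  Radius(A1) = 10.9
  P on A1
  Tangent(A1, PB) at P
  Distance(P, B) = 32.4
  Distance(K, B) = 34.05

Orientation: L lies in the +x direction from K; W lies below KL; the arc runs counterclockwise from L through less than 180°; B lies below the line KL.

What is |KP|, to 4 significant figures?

17.01

Checks: |WP| = 10.90 ✓; ∠(WP, PB) = 90.00° ✓; |PB| = 32.40 ✓; |KB| = 34.05 ✓.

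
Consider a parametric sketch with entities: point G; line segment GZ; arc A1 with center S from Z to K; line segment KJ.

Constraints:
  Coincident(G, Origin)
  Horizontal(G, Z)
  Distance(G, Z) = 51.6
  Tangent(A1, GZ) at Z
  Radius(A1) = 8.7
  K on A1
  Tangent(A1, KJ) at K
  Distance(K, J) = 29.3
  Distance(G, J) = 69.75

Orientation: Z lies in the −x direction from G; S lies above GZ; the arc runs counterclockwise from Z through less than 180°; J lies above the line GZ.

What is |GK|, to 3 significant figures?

45.8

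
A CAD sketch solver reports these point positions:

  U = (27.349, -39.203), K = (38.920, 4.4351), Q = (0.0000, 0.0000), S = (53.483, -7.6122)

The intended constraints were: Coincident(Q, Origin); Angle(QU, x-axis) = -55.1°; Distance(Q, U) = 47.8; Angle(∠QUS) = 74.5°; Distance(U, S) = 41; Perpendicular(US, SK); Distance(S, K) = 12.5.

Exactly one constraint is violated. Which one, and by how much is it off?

Distance(S, K) = 12.5 — off by 6.40.

Q = (0.00, 0.00) ✓; QU at -55.10° ✓; |QU| = 47.80 ✓; ∠QUS = 74.50° ✓; |US| = 41.00 ✓; ∠(US, SK) = 90.00° ✓; |SK| = 18.90 ✗.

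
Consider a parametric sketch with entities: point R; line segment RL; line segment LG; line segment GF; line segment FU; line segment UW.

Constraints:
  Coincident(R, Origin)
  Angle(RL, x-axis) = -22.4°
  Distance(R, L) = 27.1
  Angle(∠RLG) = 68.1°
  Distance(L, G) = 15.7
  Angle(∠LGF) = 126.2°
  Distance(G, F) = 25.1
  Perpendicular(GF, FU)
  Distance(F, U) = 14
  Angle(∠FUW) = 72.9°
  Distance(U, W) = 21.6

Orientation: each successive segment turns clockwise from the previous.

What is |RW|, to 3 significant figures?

17.2

R is at the origin; RL runs at -22.4° with length 27.1, so L = (25.1, -10.3). ∠RLG = 68.1° gives LG at -134° from the x-axis; with |LG| = 15.7, G = (14.1, -21.6). ∠LGF = 126.2° gives GF at 172° from the x-axis; with |GF| = 25.1, F = (-10.8, -18.0). The perpendicularity gives FU at right angles to GF, so FU runs at 81.9°; with |FU| = 14.0, U = (-8.79, -4.17). ∠FUW = 72.9° gives UW at -25.2° from the x-axis; with |UW| = 21.6, W = (10.8, -13.4). Then |RW| = |W − R| = 17.2.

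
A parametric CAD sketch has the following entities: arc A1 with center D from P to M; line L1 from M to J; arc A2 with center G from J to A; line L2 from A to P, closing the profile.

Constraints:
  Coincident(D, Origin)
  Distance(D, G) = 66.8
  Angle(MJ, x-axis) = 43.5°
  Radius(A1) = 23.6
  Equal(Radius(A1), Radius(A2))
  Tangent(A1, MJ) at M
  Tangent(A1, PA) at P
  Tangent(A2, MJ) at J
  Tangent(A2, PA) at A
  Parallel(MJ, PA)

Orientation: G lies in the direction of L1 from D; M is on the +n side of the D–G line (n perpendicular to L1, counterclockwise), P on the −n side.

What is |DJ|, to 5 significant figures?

70.846

Tangency of A1 to both parallel lines with radius 23.6 puts M and P at D ± 23.6·n: M = (-16.245, 17.119), P = (16.245, -17.119). Equal radii place J and A the same way about G: J = G + 23.6·n = (32.210, 63.101), A = G − 23.6·n = (64.700, 28.863). Then |DJ| = |J − D| = 70.846.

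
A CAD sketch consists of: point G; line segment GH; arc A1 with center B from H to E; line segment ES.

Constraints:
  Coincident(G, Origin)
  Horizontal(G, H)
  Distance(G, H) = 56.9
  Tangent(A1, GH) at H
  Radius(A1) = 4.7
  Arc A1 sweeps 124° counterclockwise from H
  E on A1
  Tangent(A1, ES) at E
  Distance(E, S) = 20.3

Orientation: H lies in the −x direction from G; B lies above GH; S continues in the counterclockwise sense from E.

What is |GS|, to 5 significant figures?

68.740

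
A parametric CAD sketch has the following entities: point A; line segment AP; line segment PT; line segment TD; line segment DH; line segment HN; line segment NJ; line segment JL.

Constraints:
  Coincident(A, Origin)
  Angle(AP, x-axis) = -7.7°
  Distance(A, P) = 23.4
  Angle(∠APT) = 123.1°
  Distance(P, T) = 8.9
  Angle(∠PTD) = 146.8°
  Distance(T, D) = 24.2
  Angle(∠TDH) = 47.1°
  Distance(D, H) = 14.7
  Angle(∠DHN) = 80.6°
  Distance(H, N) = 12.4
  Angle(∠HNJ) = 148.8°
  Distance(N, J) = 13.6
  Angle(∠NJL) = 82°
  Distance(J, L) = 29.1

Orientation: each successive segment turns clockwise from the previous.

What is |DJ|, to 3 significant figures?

22.9

∠DHN = 80.6° gives HN at 29.9° from the x-axis; with |HN| = 12.4, N = (25.2, -17.6). ∠HNJ = 148.8° gives NJ at -1.30° from the x-axis; with |NJ| = 13.6, J = (38.8, -17.9). Then |DJ| = |J − D| = 22.9.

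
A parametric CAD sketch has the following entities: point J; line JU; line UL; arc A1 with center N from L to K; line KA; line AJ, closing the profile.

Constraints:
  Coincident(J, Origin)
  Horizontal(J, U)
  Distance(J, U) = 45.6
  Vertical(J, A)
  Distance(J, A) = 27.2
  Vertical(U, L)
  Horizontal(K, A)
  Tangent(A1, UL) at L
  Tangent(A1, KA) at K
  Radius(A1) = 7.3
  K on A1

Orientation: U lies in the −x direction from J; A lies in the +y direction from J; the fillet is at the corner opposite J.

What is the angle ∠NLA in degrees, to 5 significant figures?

9.0952°

The virtual corner opposite J is at (-45.600, 27.200). The tangent condition forces NL to be normal to UL and the tangent condition forces NK to be normal to KA, with radius 7.3, so the center N sits 7.3 in from both sides at N = (-38.300, 19.900). That places the tangent points at L = (-45.600, 19.900) on UL and K = (-38.300, 27.200) on KA. Then cos ∠NLA = LN·LA / (|LN||LA|), giving 9.0952°.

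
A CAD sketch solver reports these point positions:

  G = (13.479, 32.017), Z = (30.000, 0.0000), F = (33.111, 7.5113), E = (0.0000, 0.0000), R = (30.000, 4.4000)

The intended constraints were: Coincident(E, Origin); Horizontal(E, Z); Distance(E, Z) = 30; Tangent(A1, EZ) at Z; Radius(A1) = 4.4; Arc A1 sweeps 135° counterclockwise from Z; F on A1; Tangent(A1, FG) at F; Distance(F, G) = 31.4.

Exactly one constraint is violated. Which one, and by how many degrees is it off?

Tangent(A1, FG) at F — off by 6.30°.

E = (0.00, 0.00) ✓; E.y = 0.00, Z.y = 0.00 ✓; |EZ| = 30.00 ✓; ∠(RZ, ZE) = 90.00° ✓; |RZ| = 4.400 ✓; bearing(R→F) − bearing(R→Z) = 135.0° ✓; |RF| = 4.400 ✓; ∠(RF, FG) = 96.30° ✗; |FG| = 31.40 ✓.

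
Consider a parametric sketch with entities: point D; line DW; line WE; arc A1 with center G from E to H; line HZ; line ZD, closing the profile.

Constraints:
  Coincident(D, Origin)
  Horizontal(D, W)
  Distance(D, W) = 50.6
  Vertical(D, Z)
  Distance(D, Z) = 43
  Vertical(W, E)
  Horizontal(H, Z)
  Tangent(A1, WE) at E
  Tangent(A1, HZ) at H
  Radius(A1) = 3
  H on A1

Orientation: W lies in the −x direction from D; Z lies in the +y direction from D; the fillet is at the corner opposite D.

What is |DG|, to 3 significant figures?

62.2

DZ is vertical with |DZ| = 43.0 and Z on the +y side, so Z = (0.00, 43.0). The virtual corner opposite D is at (-50.6, 43.0). The tangent condition forces GE to be normal to WE and tangency of A1 to HZ means the radius GH is perpendicular to HZ, with radius 3.0, so the center G sits 3.0 in from both sides at G = (-47.6, 40.0). Then |DG| = |G − D| = 62.2.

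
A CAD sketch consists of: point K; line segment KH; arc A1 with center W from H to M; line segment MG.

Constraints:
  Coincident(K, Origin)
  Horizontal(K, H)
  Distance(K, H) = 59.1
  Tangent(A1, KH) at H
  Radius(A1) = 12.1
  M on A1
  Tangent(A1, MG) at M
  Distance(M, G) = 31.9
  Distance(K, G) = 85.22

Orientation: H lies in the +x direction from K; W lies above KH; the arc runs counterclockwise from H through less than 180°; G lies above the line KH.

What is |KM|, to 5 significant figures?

72.039

Checks: |WM| = 12.10 ✓; ∠(WM, MG) = 90.00° ✓; |MG| = 31.90 ✓; |KG| = 85.22 ✓.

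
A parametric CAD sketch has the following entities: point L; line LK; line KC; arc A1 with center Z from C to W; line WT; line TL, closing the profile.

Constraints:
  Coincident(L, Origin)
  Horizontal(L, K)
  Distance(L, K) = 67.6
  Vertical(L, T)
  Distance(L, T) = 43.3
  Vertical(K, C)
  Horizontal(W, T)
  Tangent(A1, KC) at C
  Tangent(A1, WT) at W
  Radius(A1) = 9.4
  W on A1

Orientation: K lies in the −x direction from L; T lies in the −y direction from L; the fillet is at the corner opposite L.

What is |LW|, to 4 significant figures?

72.54

L is at the origin; L and K share the same y with |LK| = 67.6 and K on the −x side, so K = (-67.60, 0.000). L and T share the same x with |LT| = 43.3 and T on the −y side, so T = (0.000, -43.30). The virtual corner opposite L is at (-67.60, -43.30). Tangency of A1 to KC means the radius ZC is perpendicular to KC and A1 meets WT tangentially, so ZW is at right angles to WT, with radius 9.4, so the center Z sits 9.4 in from both sides at Z = (-58.20, -33.90). That places the tangent points at C = (-67.60, -33.90) on KC and W = (-58.20, -43.30) on WT. Then |LW| = |W − L| = 72.54.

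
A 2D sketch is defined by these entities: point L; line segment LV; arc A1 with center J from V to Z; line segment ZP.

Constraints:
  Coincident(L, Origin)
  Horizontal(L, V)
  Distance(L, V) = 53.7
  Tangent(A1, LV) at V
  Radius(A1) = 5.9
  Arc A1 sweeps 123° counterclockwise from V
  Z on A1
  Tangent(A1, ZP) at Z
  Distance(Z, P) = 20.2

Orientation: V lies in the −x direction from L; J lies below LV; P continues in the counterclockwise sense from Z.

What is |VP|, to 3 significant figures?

26.7

L is at the origin; L and V share the same y with |LV| = 53.7 and V on the −x side, so V = (-53.7, 0.00). The tangent condition forces JV to be normal to LV, so J = V + (0, -5.9) = (-53.7, -5.90). On A1, V sits at bearing 90° from J; a 123° counterclockwise sweep puts Z at bearing 213°, so Z = J + 5.9·(cos 213°, sin 213°) = (-58.6, -9.11). Since A1 is tangent to ZP there, JZ ⟂ ZP, so ZP runs along (−sin 213°, cos 213°); with |ZP| = 20.2, P = (-47.6, -26.1). Then |VP| = |P − V| = 26.7.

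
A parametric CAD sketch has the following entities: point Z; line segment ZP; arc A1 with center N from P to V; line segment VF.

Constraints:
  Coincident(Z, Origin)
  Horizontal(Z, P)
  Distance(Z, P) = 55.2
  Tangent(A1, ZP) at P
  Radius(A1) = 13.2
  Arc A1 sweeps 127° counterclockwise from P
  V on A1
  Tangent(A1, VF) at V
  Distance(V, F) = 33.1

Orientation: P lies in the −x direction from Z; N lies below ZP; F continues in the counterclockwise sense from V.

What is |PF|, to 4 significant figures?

48.49

Z is at the origin; Z and P share the same y with |ZP| = 55.2 and P on the −x side, so P = (-55.20, 0.000). Since A1 is tangent to ZP there, NP ⟂ ZP, so N = P + (0, -13.2) = (-55.20, -13.20). On A1, P sits at bearing 90° from N; a 127° counterclockwise sweep puts V at bearing 217°, so V = N + 13.2·(cos 217°, sin 217°) = (-65.74, -21.14). Since A1 is tangent to VF there, NV ⟂ VF, so VF runs along (−sin 217°, cos 217°); with |VF| = 33.1, F = (-45.82, -47.58). Then |PF| = |F − P| = 48.49.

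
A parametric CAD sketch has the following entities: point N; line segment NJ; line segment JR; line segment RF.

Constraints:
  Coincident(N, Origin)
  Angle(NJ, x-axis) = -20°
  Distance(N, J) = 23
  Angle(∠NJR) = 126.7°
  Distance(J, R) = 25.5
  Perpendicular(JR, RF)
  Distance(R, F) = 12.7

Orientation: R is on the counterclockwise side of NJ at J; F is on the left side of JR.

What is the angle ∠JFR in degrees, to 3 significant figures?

63.5°

∠NJR = 126.7°, so JR runs at -20.0° + (180° − 126.7°) = 33.3° from the x-axis; with |JR| = 25.5, R = J + 25.5·(cos 33.3°, sin 33.3°) = (42.9, 6.13). The perpendicularity gives RF at right angles to JR; with |RF| = 12.7 on the left of JR, F = R + 12.7·(-0.549, 0.836) = (36.0, 16.7). Then cos ∠JFR = FJ·FR / (|FJ||FR|), giving 63.5°.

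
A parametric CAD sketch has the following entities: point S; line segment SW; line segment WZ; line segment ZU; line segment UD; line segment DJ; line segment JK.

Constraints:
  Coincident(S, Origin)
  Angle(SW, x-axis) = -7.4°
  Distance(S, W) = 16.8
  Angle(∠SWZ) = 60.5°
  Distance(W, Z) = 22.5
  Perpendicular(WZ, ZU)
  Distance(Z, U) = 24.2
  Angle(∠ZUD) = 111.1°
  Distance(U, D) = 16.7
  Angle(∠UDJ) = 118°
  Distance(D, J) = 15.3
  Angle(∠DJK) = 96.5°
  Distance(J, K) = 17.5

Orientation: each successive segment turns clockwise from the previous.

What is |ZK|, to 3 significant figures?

18.2

S is at the origin; SW runs at -7.4° with length 16.8, so W = (16.7, -2.16). ∠SWZ = 60.5° gives WZ at -127° from the x-axis; with |WZ| = 22.5, Z = (3.15, -20.2). WZ is perpendicular to ZU, so ZU runs at 143°; with |ZU| = 24.2, U = (-16.2, -5.63). ∠ZUD = 111.1° gives UD at 74.2° from the x-axis; with |UD| = 16.7, D = (-11.7, 10.4). ∠UDJ = 118.0° gives DJ at 12.2° from the x-axis; with |DJ| = 15.3, J = (3.30, 13.7). ∠DJK = 96.5° gives JK at -71.3° from the x-axis; with |JK| = 17.5, K = (8.91, -2.90). Then |ZK| = |K − Z| = 18.2.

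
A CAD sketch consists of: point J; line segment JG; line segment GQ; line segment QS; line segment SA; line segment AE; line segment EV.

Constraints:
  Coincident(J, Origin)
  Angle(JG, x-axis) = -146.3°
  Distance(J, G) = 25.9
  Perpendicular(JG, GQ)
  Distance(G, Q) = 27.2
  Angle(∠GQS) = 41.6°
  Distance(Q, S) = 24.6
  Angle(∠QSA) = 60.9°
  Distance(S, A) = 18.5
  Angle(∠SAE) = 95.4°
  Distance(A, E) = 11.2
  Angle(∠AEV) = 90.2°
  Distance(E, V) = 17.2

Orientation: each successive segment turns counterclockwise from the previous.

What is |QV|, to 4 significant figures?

12.88

J is at the origin; JG runs at -146.3° with length 25.9, so G = (-21.55, -14.37). JG is perpendicular to GQ, so GQ runs at -56.30°; with |GQ| = 27.2, Q = (-6.456, -37.00). ∠GQS = 41.6° gives QS at 82.10° from the x-axis; with |QS| = 24.6, S = (-3.075, -12.63). ∠QSA = 60.9° gives SA at -158.8° from the x-axis; with |SA| = 18.5, A = (-20.32, -19.32). ∠SAE = 95.4° gives AE at -74.20° from the x-axis; with |AE| = 11.2, E = (-17.27, -30.10). ∠AEV = 90.2° gives EV at 15.60° from the x-axis; with |EV| = 17.2, V = (-0.7068, -25.47). Then |QV| = |V − Q| = 12.88.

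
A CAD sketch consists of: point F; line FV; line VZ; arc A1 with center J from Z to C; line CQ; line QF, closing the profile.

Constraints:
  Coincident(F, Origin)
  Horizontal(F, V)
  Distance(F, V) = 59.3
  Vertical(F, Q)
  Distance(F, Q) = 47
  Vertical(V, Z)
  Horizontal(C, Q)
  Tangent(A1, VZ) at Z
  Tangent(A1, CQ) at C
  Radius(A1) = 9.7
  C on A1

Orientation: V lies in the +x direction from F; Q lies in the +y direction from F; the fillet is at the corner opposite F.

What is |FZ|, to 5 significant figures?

70.056

The virtual corner opposite F is at (59.300, 47.000). A1 meets VZ tangentially, so JZ is at right angles to VZ and A1 meets CQ tangentially, so JC is at right angles to CQ, with radius 9.7, so the center J sits 9.7 in from both sides at J = (49.600, 37.300). That places the tangent points at Z = (59.300, 37.300) on VZ and C = (49.600, 47.000) on CQ. Then |FZ| = |Z − F| = 70.056.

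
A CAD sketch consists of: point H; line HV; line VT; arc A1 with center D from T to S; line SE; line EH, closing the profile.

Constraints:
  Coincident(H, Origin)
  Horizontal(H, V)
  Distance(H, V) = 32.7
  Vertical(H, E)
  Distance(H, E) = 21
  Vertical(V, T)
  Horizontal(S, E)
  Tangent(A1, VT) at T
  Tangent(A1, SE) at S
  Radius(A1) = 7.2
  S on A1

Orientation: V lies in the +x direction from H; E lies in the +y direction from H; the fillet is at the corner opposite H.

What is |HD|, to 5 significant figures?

28.995

H is at the origin; HV is horizontal with |HV| = 32.7 and V on the +x side, so V = (32.700, 0.0000). HE is vertical with |HE| = 21.0 and E on the +y side, so E = (0.0000, 21.000). The virtual corner opposite H is at (32.700, 21.000). Since A1 is tangent to VT there, DT ⟂ VT and tangency of A1 to SE means the radius DS is perpendicular to SE, with radius 7.2, so the center D sits 7.2 in from both sides at D = (25.500, 13.800). Then |HD| = |D − H| = 28.995.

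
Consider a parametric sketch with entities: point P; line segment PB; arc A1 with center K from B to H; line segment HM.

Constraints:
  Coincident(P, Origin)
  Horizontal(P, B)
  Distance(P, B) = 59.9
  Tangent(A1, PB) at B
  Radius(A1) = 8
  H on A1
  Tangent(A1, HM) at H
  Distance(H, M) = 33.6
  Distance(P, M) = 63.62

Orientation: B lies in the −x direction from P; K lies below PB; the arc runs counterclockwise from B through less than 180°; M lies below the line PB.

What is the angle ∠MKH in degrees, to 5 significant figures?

76.608°

Checks: P.y = 0.00, B.y = 0.00 ✓; |KH| = 8.000 ✓; ∠(KH, HM) = 90.00° ✓; |HM| = 33.60 ✓; |PM| = 63.62 ✓.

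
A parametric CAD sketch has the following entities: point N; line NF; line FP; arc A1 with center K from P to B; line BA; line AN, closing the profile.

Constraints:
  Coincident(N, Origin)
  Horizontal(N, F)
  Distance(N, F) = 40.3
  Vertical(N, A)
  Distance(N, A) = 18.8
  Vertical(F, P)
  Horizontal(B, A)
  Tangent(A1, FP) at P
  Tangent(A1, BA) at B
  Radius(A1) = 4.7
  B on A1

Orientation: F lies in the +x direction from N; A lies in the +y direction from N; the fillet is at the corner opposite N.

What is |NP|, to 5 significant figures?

42.695

N is at the origin; NF is horizontal with |NF| = 40.3 and F on the +x side, so F = (40.300, 0.0000). NA is vertical with |NA| = 18.8 and A on the +y side, so A = (0.0000, 18.800). The virtual corner opposite N is at (40.300, 18.800). Since A1 is tangent to FP there, KP ⟂ FP and A1 meets BA tangentially, so KB is at right angles to BA, with radius 4.7, so the center K sits 4.7 in from both sides at K = (35.600, 14.100). That places the tangent points at P = (40.300, 14.100) on FP and B = (35.600, 18.800) on BA. Then |NP| = |P − N| = 42.695.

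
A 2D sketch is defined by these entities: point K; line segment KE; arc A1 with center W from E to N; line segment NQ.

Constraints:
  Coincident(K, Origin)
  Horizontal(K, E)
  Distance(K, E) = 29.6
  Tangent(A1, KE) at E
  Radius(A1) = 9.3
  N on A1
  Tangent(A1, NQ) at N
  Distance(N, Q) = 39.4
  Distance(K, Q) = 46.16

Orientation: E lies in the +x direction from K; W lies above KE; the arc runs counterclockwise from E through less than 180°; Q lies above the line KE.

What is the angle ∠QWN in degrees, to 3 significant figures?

76.7°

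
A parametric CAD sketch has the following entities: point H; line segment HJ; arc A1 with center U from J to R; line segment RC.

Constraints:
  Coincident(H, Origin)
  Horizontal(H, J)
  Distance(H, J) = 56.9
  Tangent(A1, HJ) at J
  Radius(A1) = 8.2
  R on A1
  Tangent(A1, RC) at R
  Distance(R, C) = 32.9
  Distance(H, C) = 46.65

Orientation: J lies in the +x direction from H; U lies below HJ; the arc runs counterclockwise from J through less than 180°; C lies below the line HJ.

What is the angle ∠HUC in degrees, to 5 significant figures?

54.239°

H is at the origin; H and J share the same y with |HJ| = 56.9 and J on the +x side, so J = (56.900, 0.0000). Tangency of A1 to HJ means the radius UJ is perpendicular to HJ, so U = J + (0, -8.2) = (56.900, -8.2000). Since UR ⟂ RC (tangency), |UC| = √(8.2² + 32.9²) = 33.906 regardless of where R sits on A1. So C lies on both circle(H, 46.65) and circle(U, 33.906); the below-HJ intersection is C = (33.363, -32.606). R is the foot of the tangent from C: R = (49.796, -4.1041).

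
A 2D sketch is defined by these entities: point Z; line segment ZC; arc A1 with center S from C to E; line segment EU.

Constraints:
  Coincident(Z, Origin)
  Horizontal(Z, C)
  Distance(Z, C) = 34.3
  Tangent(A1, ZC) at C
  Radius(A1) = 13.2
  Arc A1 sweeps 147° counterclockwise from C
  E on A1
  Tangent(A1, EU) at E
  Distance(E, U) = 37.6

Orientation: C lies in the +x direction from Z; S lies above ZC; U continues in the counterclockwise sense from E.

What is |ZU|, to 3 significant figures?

45.8

Z is at the origin; ZC is horizontal with |ZC| = 34.3 and C on the +x side, so C = (34.3, 0.00). Tangency of A1 to ZC means the radius SC is perpendicular to ZC, so S = C + (0, 13.2) = (34.3, 13.2). On A1, C sits at bearing -90° from S; a 147° counterclockwise sweep puts E at bearing 57°, so E = S + 13.2·(cos 57°, sin 57°) = (41.5, 24.3). Since A1 is tangent to EU there, SE ⟂ EU, so EU runs along (−sin 57°, cos 57°); with |EU| = 37.6, U = (9.96, 44.7). Then |ZU| = |U − Z| = 45.8.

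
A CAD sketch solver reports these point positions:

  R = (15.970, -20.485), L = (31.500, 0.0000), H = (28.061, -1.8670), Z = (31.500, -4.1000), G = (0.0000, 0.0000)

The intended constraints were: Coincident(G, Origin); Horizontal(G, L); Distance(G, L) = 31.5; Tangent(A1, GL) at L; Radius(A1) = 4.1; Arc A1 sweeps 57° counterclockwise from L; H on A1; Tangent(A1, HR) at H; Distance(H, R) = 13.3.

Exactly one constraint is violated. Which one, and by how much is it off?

Distance(H, R) = 13.3 — off by 8.90.

G = (0.00, 0.00) ✓; G.y = 0.00, L.y = 0.00 ✓; |GL| = 31.50 ✓; ∠(ZL, LG) = 90.00° ✓; |ZL| = 4.100 ✓; bearing(Z→H) − bearing(Z→L) = 57.00° ✓; |ZH| = 4.100 ✓; ∠(ZH, HR) = 90.00° ✓; |HR| = 22.20 ✗.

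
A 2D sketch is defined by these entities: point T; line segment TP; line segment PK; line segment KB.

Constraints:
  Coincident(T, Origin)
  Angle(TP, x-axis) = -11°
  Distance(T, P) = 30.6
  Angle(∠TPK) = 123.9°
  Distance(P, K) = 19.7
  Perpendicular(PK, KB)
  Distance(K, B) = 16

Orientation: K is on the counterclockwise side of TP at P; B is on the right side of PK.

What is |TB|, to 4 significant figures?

55.37

T is at the origin; TP runs at -11.0° with length 30.6, so P = 30.6·(cos -11.0°, sin -11.0°) = (30.04, -5.839). ∠TPK = 123.9°, so PK runs at -11.0° + (180° − 123.9°) = 45.10° from the x-axis; with |PK| = 19.7, K = P + 19.7·(cos 45.10°, sin 45.10°) = (43.94, 8.116). PK ⟂ KB; with |KB| = 16.0 on the right of PK, B = K + 16.0·(0.7083, -0.7059) = (55.28, -3.178). Then |TB| = |B − T| = 55.37.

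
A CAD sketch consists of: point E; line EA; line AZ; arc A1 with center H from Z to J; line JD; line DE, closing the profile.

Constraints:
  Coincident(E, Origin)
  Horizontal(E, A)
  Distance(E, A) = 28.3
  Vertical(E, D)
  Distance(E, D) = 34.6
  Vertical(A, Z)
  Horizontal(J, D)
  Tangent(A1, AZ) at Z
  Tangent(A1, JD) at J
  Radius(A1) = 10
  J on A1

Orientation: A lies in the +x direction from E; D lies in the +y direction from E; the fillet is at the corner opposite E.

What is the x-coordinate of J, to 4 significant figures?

18.30

E is at the origin; EA is horizontal with |EA| = 28.3 and A on the +x side, so A = (28.30, 0.000). E and D share the same x with |ED| = 34.6 and D on the +y side, so D = (0.000, 34.60). The virtual corner opposite E is at (28.30, 34.60). A1 meets AZ tangentially, so HZ is at right angles to AZ and the tangent condition forces HJ to be normal to JD, with radius 10.0, so the center H sits 10.0 in from both sides at H = (18.30, 24.60). That places the tangent points at Z = (28.30, 24.60) on AZ and J = (18.30, 34.60) on JD. So J.x = 18.30.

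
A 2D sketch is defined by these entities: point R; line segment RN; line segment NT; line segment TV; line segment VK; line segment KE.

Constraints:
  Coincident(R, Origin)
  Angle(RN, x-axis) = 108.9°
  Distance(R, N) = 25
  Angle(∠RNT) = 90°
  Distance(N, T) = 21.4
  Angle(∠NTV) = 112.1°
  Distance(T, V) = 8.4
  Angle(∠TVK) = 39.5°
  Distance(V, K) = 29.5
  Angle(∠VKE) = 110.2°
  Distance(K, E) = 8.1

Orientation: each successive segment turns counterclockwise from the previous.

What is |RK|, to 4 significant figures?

31.28

R is at the origin; RN runs at 108.9° with length 25.0, so N = (-8.098, 23.65). ∠RNT = 90.0° gives NT at -161.1° from the x-axis; with |NT| = 21.4, T = (-28.34, 16.72). ∠NTV = 112.1° gives TV at -93.20° from the x-axis; with |TV| = 8.4, V = (-28.81, 8.333). ∠TVK = 39.5° gives VK at 47.30° from the x-axis; with |VK| = 29.5, K = (-8.807, 30.01). Then |RK| = |K − R| = 31.28.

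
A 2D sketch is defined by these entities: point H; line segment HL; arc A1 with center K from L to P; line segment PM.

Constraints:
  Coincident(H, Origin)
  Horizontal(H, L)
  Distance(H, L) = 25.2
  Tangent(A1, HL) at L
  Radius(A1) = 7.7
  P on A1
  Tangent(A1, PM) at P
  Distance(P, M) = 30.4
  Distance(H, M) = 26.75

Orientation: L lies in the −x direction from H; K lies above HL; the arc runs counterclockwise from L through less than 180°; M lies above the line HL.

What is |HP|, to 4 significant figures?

19.39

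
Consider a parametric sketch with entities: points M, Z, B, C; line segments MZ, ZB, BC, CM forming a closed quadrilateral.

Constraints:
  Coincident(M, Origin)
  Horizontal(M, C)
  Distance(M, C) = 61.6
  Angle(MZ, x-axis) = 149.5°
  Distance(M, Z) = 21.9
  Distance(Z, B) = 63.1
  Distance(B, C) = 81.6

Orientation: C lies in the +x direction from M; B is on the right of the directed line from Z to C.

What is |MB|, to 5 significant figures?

50.026

M is at the origin; MC is horizontal with |MC| = 61.6 and C in +x, so C = (61.6, 0). MZ runs at 149.5° with |MZ| = 21.9, so Z = (-18.870, 11.115). B is determined by |ZB| = 63.1 and |BC| = 81.6 together: it lies at the intersection of circle(Z, 63.1) and circle(C, 81.6). With |ZC| = 81.234, the foot of the radical line on ZC is 24.140 from Z and the perpendicular offset is √(63.1² − 24.140²) = 58.300. Taking the right-of-ZC solution: B = (-2.9338, -49.939).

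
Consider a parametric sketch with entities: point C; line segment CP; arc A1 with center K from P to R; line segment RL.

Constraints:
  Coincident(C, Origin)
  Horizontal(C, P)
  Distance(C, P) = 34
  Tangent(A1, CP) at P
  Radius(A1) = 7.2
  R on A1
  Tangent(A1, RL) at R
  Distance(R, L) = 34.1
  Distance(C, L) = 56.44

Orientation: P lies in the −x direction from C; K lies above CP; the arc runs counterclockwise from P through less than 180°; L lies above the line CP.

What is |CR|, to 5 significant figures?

28.766

Checks: |KP| = 7.200 ✓; |KR| = 7.200 ✓; ∠(KR, RL) = 90.00° ✓; |RL| = 34.10 ✓; |CL| = 56.44 ✓.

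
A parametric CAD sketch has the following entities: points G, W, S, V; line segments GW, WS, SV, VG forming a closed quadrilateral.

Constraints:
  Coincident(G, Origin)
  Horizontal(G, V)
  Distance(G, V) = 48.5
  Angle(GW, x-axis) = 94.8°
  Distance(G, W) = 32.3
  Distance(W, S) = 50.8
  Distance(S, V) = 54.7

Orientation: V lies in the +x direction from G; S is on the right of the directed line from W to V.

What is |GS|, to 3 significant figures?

18.8

Checks: |WS| = 50.80 ✓; |SV| = 54.70 ✓.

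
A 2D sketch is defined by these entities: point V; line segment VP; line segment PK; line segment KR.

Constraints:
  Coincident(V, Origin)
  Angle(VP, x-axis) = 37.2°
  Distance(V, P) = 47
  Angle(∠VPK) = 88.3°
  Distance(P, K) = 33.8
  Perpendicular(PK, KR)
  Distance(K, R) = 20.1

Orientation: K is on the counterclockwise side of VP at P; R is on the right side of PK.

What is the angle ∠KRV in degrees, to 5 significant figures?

25.785°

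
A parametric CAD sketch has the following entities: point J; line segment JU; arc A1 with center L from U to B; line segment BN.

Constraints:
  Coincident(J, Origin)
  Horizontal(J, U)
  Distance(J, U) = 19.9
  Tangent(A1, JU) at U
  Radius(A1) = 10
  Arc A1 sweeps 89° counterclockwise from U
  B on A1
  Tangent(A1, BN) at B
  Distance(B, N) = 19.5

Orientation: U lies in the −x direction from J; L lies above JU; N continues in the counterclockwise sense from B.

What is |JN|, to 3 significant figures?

30.8

J is at the origin; JU is horizontal with |JU| = 19.9 and U on the −x side, so U = (-19.9, 0.00). The tangent condition forces LU to be normal to JU, so L = U + (0, 10) = (-19.9, 10.0). On A1, U sits at bearing -90° from L; an 89° counterclockwise sweep puts B at bearing -1°, so B = L + 10.0·(cos -1°, sin -1°) = (-9.90, 9.83). A1 meets BN tangentially, so LB is at right angles to BN, so BN runs along (−sin -1°, cos -1°); with |BN| = 19.5, N = (-9.56, 29.3). Then |JN| = |N − J| = 30.8.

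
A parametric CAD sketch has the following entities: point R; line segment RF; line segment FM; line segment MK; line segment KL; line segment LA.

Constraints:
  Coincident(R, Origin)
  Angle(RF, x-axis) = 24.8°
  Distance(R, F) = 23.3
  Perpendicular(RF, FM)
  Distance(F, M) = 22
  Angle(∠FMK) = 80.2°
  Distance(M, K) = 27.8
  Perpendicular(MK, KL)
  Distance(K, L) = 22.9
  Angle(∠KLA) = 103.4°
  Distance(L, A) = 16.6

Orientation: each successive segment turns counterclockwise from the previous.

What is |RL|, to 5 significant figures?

5.3013

R is at the origin; RF runs at 24.8° with length 23.3, so F = (21.151, 9.7732). RF is perpendicular to FM, so FM runs at 114.80°; with |FM| = 22.0, M = (11.923, 29.744). ∠FMK = 80.2° gives MK at -145.40° from the x-axis; with |MK| = 27.8, K = (-10.960, 13.958). The perpendicularity gives KL at right angles to MK, so KL runs at -55.400°; with |KL| = 22.9, L = (2.0437, -4.8915). Then |RL| = |L − R| = 5.3013.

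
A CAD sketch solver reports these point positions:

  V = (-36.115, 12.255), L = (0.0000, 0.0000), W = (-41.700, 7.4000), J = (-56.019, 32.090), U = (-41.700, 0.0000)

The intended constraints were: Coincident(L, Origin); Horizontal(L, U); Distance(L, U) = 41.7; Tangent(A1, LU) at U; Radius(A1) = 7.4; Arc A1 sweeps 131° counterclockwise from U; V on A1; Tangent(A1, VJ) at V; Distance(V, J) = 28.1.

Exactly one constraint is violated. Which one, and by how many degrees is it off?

Tangent(A1, VJ) at V — off by 4.10°.

L = (0.00, 0.00) ✓; L.y = 0.00, U.y = 0.00 ✓; |LU| = 41.70 ✓; ∠(WU, UL) = 90.00° ✓; |WU| = 7.400 ✓; bearing(W→V) − bearing(W→U) = 131.0° ✓; |WV| = 7.400 ✓; ∠(WV, VJ) = 85.90° ✗; |VJ| = 28.10 ✓.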